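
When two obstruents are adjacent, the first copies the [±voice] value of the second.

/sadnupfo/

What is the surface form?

[sadnupfo]

no segment meets the rule's conditions; no change.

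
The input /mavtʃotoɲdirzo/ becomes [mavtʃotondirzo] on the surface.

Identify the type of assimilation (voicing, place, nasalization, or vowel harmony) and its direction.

place assimilation, regressive

/ɲ/→[n].
Each target copies a feature from the following segment, so the direction is regressive.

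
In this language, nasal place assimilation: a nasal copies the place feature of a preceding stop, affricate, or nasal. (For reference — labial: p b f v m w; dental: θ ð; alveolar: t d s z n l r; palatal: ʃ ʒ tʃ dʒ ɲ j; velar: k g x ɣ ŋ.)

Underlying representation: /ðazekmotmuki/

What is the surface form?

/m/ after /k/ (velar) → [ŋ]
/m/ after /t/ (alveolar) → [n]

[ðazekŋotnuki]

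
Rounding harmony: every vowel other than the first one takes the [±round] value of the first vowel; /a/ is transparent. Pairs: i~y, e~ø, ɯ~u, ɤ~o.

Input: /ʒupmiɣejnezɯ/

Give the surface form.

/i/ harmonizes with /u/ ([+round]) → [y]
/e/ harmonizes with /u/ ([+round]) → [ø]
/e/ harmonizes with /u/ ([+round]) → [ø]
/ɯ/ harmonizes with /u/ ([+round]) → [u]

[ʒupmyɣøjnøzu]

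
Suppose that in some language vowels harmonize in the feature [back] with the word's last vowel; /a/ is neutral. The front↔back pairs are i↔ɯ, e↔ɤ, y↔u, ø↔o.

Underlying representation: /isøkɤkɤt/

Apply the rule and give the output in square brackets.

[ɯsokɤkɤt]

/i/ harmonizes with /ɤ/ ([+back]) → [ɯ]
/ø/ harmonizes with /ɤ/ ([+back]) → [o]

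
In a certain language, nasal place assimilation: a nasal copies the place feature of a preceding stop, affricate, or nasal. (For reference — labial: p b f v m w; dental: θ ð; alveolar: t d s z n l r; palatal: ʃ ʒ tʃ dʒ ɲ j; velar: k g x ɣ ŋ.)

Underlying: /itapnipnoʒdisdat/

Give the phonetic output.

[itapmipmoʒdisdat]

/n/ after /p/ (labial) → [m]
/n/ after /p/ (labial) → [m]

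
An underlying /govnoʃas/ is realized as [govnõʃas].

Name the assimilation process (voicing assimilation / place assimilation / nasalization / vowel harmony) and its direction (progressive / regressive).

/o/→[õ].
Each target copies a feature from the preceding segment, so the direction is progressive.

nasalization, progressive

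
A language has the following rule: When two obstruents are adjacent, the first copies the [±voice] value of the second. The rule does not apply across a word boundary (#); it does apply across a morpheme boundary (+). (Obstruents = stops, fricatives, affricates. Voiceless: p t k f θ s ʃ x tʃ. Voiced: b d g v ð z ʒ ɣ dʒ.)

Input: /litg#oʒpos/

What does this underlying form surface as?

[lidg#oʃpos]

/t/ before /g/ (voiced) → [d]
/ʒ/ before /p/ (voiceless) → [ʃ]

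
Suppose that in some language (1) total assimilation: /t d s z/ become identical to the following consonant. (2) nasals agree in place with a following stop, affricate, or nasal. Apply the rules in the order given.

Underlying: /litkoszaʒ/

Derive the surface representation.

Rule 1: /t/ before /k/ → [k] (total assimilation)
Rule 1: /s/ before /z/ → [z] (total assimilation)
After rule 1: likkozzaʒ
Rule 2: no segment meets the rule's conditions; no change.

[likkozzaʒ]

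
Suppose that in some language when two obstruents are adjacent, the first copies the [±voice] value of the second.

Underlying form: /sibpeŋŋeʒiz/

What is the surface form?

[sippeŋŋeʒiz]

/b/ before /p/ (voiceless) → [p]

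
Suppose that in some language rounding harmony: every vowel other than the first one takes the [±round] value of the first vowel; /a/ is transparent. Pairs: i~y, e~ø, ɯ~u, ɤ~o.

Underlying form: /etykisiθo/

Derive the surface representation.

[etikisiθɤ]

/y/ harmonizes with /e/ ([-round]) → [i]
/o/ harmonizes with /e/ ([-round]) → [ɤ]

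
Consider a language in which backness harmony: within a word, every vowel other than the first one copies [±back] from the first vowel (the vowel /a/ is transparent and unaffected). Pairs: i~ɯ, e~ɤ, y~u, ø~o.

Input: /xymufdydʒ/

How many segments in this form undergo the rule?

1

/u/ harmonizes with /y/ ([-back]) → [y]
1 segment changes.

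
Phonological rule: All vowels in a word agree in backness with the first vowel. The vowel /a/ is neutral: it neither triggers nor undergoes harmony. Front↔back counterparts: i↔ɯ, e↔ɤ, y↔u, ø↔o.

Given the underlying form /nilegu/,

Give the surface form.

[nilegy]

/u/ harmonizes with /i/ ([-back]) → [y]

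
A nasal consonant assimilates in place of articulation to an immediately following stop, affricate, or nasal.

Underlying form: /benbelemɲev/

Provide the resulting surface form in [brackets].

[bembeleɲɲev]

/n/ before /b/ (labial) → [m]
/m/ before /ɲ/ (palatal) → [ɲ]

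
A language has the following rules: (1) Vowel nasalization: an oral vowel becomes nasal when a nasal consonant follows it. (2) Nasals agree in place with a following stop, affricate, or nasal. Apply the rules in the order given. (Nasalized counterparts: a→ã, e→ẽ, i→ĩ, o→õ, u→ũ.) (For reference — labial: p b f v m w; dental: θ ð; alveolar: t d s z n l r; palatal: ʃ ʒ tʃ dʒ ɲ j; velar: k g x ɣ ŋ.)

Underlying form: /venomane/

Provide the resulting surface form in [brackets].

Rule 1: /e/ before nasal /n/ → [ẽ]
Rule 1: /o/ before nasal /m/ → [õ]
Rule 1: /a/ before nasal /n/ → [ã]
After rule 1: vẽnõmãne
Rule 2: no segment meets the rule's conditions; no change.

[vẽnõmãne]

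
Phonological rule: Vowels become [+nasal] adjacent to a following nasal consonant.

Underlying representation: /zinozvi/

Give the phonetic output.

/i/ before nasal /n/ → [ĩ]

[zĩnozvi]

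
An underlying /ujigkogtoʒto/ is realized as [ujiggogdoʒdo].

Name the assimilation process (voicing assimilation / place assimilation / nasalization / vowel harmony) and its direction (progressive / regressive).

/k/→[g] /t/→[d] /t/→[d].
Each target copies a feature from the preceding segment, so the direction is progressive.

voicing assimilation, progressive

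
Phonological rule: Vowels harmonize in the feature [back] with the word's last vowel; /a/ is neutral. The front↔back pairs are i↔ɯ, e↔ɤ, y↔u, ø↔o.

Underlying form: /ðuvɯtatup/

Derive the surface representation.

no segment meets the rule's conditions; no change.

[ðuvɯtatup]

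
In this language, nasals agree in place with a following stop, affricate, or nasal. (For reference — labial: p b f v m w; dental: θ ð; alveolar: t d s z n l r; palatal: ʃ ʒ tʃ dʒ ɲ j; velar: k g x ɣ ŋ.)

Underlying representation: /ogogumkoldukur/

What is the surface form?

[ogoguŋkoldukur]

/m/ before /k/ (velar) → [ŋ]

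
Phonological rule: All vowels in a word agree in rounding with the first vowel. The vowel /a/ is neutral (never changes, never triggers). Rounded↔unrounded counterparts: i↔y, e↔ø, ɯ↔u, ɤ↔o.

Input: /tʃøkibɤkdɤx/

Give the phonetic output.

[tʃøkybokdox]

/i/ harmonizes with /ø/ ([+round]) → [y]
/ɤ/ harmonizes with /ø/ ([+round]) → [o]
/ɤ/ harmonizes with /ø/ ([+round]) → [o]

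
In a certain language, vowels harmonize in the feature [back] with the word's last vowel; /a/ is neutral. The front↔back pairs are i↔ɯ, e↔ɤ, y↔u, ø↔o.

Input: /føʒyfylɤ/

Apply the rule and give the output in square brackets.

[foʒufulɤ]

/ø/ harmonizes with /ɤ/ ([+back]) → [o]
/y/ harmonizes with /ɤ/ ([+back]) → [u]
/y/ harmonizes with /ɤ/ ([+back]) → [u]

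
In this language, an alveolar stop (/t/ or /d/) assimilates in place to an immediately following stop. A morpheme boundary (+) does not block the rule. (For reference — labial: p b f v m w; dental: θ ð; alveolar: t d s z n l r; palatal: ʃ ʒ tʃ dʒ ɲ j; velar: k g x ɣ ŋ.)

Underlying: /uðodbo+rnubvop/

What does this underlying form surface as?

[uðobbo+rnubvop]

/d/ before /b/ (labial) → [b]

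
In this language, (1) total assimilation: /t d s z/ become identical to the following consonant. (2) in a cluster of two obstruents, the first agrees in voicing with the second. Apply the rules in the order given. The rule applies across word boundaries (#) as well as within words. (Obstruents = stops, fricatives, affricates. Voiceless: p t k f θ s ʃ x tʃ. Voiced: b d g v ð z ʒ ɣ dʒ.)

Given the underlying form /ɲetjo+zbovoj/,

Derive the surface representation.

Rule 1: /t/ before /j/ → [j] (total assimilation)
Rule 1: /z/ before /b/ → [b] (total assimilation)
After rule 1: ɲejjo+bbovoj
Rule 2: no segment meets the rule's conditions; no change.

[ɲejjo+bbovoj]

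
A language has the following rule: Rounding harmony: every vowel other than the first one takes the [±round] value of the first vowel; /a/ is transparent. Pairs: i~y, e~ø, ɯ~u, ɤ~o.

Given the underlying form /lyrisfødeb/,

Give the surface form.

[lyrysfødøb]

/i/ harmonizes with /y/ ([+round]) → [y]
/e/ harmonizes with /y/ ([+round]) → [ø]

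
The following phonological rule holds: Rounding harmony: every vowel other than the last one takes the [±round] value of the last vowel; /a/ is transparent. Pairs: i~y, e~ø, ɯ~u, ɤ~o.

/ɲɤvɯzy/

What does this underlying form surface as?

/ɤ/ harmonizes with /y/ ([+round]) → [o]
/ɯ/ harmonizes with /y/ ([+round]) → [u]

[ɲovuzy]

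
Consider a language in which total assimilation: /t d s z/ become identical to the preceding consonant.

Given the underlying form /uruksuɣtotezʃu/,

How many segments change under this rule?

2

/s/ after /k/ → [k] (total assimilation)
/t/ after /ɣ/ → [ɣ] (total assimilation)
2 segments change.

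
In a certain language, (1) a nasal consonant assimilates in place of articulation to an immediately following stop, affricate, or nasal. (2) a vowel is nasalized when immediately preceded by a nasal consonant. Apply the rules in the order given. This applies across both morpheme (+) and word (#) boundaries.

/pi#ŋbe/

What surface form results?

Rule 1: /ŋ/ before /b/ (labial) → [m]
After rule 1: pi#mbe
Rule 2: no segment meets the rule's conditions; no change.

[pi#mbe]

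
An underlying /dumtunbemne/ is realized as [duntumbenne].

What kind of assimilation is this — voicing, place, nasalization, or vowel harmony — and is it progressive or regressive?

place assimilation, regressive

/m/→[n] /n/→[m] /m/→[n].
Each target copies a feature from the following segment, so the direction is regressive.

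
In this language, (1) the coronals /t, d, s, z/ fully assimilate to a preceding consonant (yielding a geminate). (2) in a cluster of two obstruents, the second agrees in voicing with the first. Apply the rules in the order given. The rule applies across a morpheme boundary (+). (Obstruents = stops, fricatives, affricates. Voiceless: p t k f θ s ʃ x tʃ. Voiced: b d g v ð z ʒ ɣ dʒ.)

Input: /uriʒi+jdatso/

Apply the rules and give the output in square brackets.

[uriʒi+jjatto]

Rule 1: /d/ after /j/ → [j] (total assimilation)
Rule 1: /s/ after /t/ → [t] (total assimilation)
After rule 1: uriʒi+jjatto
Rule 2: no segment meets the rule's conditions; no change.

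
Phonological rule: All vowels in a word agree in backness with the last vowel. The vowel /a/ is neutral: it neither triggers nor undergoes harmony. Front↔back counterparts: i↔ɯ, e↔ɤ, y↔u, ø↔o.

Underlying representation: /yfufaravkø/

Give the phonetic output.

[yfyfaravkø]

/u/ harmonizes with /ø/ ([-back]) → [y]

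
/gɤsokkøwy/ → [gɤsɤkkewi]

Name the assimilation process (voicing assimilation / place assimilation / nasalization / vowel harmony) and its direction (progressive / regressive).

/o/→[ɤ] /ø/→[e] /y/→[i].
Vowels agree with the first vowel, so the harmony is progressive.

vowel harmony, progressive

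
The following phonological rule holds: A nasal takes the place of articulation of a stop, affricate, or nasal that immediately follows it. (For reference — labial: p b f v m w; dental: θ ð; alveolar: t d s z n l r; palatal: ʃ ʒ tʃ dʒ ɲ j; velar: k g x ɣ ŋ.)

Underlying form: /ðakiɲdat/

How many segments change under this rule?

/ɲ/ before /d/ (alveolar) → [n]
1 segment changes.

1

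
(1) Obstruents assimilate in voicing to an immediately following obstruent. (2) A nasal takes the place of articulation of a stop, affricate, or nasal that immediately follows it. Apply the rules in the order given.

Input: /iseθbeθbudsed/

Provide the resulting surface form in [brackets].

Rule 1: /θ/ before /b/ (voiced) → [ð]
Rule 1: /θ/ before /b/ (voiced) → [ð]
Rule 1: /d/ before /s/ (voiceless) → [t]
After rule 1: iseðbeðbutsed
Rule 2: no segment meets the rule's conditions; no change.

[iseðbeðbutsed]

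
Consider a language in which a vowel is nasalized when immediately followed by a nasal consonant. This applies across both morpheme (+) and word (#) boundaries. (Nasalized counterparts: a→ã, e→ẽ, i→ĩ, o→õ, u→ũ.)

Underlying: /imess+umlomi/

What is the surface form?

/i/ before nasal /m/ → [ĩ]
/u/ before nasal /m/ → [ũ]
/o/ before nasal /m/ → [õ]

[ĩmess+ũmlõmi]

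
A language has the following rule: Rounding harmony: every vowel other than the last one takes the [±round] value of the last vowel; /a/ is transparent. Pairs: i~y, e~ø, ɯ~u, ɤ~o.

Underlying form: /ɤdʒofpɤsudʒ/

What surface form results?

[odʒofposudʒ]

/ɤ/ harmonizes with /u/ ([+round]) → [o]
/ɤ/ harmonizes with /u/ ([+round]) → [o]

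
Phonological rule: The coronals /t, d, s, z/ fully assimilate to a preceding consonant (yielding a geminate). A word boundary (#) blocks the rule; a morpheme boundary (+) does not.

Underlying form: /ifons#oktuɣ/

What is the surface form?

[ifonn#okkuɣ]

/s/ after /n/ → [n] (total assimilation)
/t/ after /k/ → [k] (total assimilation)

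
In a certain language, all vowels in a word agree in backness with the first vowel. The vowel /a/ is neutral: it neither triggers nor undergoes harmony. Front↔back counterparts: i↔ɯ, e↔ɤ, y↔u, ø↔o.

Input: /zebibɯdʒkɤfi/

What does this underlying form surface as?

/ɯ/ harmonizes with /e/ ([-back]) → [i]
/ɤ/ harmonizes with /e/ ([-back]) → [e]

[zebibidʒkefi]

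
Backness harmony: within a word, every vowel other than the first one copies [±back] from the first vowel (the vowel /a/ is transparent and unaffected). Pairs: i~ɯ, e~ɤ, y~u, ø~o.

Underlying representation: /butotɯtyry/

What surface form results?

[butotɯturu]

/y/ harmonizes with /u/ ([+back]) → [u]
/y/ harmonizes with /u/ ([+back]) → [u]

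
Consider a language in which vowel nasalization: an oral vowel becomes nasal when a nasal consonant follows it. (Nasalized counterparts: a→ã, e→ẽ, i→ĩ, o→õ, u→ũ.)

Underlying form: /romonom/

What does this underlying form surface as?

/o/ before nasal /m/ → [õ]
/o/ before nasal /n/ → [õ]
/o/ before nasal /m/ → [õ]

[rõmõnõm]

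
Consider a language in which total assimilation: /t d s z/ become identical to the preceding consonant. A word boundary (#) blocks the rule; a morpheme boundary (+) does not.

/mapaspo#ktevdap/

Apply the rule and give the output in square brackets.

[mapaspo#kkevvap]

/t/ after /k/ → [k] (total assimilation)
/d/ after /v/ → [v] (total assimilation)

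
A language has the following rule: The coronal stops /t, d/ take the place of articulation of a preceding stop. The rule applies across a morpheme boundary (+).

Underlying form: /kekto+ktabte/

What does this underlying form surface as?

[kekko+kkabpe]

/t/ after /k/ (velar) → [k]
/t/ after /k/ (velar) → [k]
/t/ after /b/ (labial) → [p]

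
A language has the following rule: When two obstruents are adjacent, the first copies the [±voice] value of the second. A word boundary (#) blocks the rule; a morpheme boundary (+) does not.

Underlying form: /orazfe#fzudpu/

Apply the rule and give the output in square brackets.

/z/ before /f/ (voiceless) → [s]
/f/ before /z/ (voiced) → [v]
/d/ before /p/ (voiceless) → [t]

[orasfe#vzutpu]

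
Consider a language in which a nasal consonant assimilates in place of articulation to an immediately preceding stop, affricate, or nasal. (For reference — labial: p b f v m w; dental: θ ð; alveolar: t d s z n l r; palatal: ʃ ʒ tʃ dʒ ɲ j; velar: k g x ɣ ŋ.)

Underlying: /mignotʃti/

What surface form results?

[migŋotʃti]

/n/ after /g/ (velar) → [ŋ]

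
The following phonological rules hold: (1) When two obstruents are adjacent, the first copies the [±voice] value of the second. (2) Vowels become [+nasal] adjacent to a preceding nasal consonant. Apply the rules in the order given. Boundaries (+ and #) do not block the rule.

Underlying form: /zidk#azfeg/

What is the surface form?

[zitk#asfeg]

Rule 1: /d/ before /k/ (voiceless) → [t]
Rule 1: /z/ before /f/ (voiceless) → [s]
After rule 1: zitk#asfeg
Rule 2: no segment meets the rule's conditions; no change.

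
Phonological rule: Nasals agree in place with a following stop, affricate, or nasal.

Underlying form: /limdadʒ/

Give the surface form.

/m/ before /d/ (alveolar) → [n]

[lindadʒ]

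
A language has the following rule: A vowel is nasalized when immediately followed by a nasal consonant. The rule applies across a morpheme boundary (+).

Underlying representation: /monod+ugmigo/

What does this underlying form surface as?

/o/ before nasal /n/ → [õ]

[mõnod+ugmigo]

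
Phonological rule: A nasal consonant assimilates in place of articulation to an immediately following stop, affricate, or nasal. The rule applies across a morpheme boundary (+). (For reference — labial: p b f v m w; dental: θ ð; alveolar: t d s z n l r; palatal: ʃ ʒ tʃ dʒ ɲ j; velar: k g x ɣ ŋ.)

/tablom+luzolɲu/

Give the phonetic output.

no segment meets the rule's conditions; no change.

[tablom+luzolɲu]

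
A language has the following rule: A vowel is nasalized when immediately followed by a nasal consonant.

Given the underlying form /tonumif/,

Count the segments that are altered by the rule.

2

/o/ before nasal /n/ → [õ]
/u/ before nasal /m/ → [ũ]
2 segments change.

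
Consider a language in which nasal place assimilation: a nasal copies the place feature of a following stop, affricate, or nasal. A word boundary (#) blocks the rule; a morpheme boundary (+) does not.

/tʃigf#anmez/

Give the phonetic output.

/n/ before /m/ (labial) → [m]

[tʃigf#ammez]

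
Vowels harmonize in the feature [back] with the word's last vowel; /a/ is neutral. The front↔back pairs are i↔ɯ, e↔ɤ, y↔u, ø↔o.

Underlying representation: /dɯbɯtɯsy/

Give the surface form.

[dibitisy]

/ɯ/ harmonizes with /y/ ([-back]) → [i]
/ɯ/ harmonizes with /y/ ([-back]) → [i]
/ɯ/ harmonizes with /y/ ([-back]) → [i]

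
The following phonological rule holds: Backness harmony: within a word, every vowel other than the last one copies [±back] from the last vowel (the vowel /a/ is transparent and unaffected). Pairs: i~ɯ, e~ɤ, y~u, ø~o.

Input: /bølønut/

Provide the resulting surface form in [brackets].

/ø/ harmonizes with /u/ ([+back]) → [o]
/ø/ harmonizes with /u/ ([+back]) → [o]

[bolonut]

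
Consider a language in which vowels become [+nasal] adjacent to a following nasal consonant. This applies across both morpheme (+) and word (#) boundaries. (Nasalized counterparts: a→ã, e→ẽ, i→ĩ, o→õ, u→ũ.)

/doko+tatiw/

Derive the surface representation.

[doko+tatiw]

no segment meets the rule's conditions; no change.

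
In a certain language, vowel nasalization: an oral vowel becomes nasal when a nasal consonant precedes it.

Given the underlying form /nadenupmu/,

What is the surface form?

[nãdenũpmũ]

/a/ after nasal /n/ → [ã]
/u/ after nasal /n/ → [ũ]
/u/ after nasal /m/ → [ũ]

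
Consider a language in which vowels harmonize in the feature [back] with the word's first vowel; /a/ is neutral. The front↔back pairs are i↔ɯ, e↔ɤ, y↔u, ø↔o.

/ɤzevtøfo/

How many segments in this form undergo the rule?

/e/ harmonizes with /ɤ/ ([+back]) → [ɤ]
/ø/ harmonizes with /ɤ/ ([+back]) → [o]
2 segments change.

2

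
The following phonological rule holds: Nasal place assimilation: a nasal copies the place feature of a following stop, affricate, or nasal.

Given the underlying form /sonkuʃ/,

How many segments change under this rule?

1

/n/ before /k/ (velar) → [ŋ]
1 segment changes.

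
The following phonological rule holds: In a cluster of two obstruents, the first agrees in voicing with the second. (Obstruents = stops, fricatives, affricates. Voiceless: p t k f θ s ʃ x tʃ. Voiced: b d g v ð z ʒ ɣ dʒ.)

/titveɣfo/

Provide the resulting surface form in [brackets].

/t/ before /v/ (voiced) → [d]
/ɣ/ before /f/ (voiceless) → [x]

[tidvexfo]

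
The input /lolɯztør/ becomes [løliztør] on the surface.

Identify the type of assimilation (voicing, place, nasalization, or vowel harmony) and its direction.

/o/→[ø] /ɯ/→[i].
Vowels agree with the last vowel, so the harmony is regressive.

vowel harmony, regressive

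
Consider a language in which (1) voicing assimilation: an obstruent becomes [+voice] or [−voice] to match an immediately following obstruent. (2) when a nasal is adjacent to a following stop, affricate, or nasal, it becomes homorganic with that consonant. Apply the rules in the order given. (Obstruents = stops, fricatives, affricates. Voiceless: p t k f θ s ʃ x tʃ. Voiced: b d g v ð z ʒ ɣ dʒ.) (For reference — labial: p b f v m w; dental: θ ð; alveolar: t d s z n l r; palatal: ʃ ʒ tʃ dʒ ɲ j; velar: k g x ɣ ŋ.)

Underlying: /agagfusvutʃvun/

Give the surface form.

[agakfuzvudʒvun]

Rule 1: /g/ before /f/ (voiceless) → [k]
Rule 1: /s/ before /v/ (voiced) → [z]
Rule 1: /tʃ/ before /v/ (voiced) → [dʒ]
After rule 1: agakfuzvudʒvun
Rule 2: no segment meets the rule's conditions; no change.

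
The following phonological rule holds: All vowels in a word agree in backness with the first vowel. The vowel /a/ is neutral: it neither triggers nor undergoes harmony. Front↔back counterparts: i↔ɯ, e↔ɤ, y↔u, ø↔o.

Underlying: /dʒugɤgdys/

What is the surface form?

/y/ harmonizes with /u/ ([+back]) → [u]

[dʒugɤgdus]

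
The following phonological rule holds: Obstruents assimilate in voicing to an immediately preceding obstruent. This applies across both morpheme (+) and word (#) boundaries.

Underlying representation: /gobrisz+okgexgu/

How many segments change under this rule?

/z/ after /s/ (voiceless) → [s]
/g/ after /k/ (voiceless) → [k]
/g/ after /x/ (voiceless) → [k]
3 segments change.

3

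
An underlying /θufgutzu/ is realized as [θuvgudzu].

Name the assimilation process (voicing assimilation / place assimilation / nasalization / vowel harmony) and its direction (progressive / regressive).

voicing assimilation, regressive

/f/→[v] /t/→[d].
Each target copies a feature from the following segment, so the direction is regressive.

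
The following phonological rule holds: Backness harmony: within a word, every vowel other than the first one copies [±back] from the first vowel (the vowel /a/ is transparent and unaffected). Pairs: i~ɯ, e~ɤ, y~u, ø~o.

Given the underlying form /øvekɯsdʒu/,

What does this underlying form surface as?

/ɯ/ harmonizes with /ø/ ([-back]) → [i]
/u/ harmonizes with /ø/ ([-back]) → [y]

[øvekisdʒy]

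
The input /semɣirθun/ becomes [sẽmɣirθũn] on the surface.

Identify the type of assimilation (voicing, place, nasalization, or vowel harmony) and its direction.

nasalization, regressive

/e/→[ẽ] /u/→[ũ].
Each target copies a feature from the following segment, so the direction is regressive.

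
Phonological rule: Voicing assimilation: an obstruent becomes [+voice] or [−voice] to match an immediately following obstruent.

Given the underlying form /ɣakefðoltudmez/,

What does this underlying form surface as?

/f/ before /ð/ (voiced) → [v]

[ɣakevðoltudmez]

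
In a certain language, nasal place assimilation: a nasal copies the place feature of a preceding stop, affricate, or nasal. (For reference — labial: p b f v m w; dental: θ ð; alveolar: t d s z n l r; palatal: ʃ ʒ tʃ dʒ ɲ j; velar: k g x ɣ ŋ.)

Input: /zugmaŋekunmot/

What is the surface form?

/m/ after /g/ (velar) → [ŋ]
/m/ after /n/ (alveolar) → [n]

[zugŋaŋekunnot]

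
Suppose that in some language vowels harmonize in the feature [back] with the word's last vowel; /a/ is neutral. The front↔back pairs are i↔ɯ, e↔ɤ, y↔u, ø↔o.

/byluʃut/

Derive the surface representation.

/y/ harmonizes with /u/ ([+back]) → [u]

[buluʃut]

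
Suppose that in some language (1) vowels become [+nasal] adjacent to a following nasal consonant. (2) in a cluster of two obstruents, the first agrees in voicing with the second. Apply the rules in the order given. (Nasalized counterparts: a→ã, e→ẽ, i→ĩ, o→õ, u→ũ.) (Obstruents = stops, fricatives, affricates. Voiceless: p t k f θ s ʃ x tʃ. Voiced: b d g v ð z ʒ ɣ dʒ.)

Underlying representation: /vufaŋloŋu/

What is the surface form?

[vufãŋlõŋu]

Rule 1: /a/ before nasal /ŋ/ → [ã]
Rule 1: /o/ before nasal /ŋ/ → [õ]
After rule 1: vufãŋlõŋu
Rule 2: no segment meets the rule's conditions; no change.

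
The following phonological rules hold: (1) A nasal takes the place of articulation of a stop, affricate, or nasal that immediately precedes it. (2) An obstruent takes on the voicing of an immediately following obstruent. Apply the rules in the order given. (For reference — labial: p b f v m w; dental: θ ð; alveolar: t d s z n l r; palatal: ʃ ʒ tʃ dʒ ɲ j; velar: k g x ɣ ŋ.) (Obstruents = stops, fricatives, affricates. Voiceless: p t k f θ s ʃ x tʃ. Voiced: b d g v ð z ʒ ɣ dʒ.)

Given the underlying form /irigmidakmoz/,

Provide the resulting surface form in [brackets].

Rule 1: /m/ after /g/ (velar) → [ŋ]
Rule 1: /m/ after /k/ (velar) → [ŋ]
After rule 1: irigŋidakŋoz
Rule 2: no segment meets the rule's conditions; no change.

[irigŋidakŋoz]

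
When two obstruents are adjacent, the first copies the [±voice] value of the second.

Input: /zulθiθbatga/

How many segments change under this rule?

2

/θ/ before /b/ (voiced) → [ð]
/t/ before /g/ (voiced) → [d]
2 segments change.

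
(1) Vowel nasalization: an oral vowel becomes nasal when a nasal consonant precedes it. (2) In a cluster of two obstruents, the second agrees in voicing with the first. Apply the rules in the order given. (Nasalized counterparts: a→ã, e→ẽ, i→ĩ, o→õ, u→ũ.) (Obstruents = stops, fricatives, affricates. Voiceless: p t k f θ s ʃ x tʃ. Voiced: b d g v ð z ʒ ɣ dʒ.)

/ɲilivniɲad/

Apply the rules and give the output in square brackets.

[ɲĩlivnĩɲãd]

Rule 1: /i/ after nasal /ɲ/ → [ĩ]
Rule 1: /i/ after nasal /n/ → [ĩ]
Rule 1: /a/ after nasal /ɲ/ → [ã]
After rule 1: ɲĩlivnĩɲãd
Rule 2: no segment meets the rule's conditions; no change.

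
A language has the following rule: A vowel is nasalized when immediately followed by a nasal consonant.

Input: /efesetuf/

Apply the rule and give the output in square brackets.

[efesetuf]

no segment meets the rule's conditions; no change.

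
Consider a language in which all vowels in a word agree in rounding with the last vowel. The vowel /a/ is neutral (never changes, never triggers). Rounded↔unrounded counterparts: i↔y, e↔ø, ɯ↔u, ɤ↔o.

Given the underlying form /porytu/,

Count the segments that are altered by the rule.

0

No segment meets the rule's conditions.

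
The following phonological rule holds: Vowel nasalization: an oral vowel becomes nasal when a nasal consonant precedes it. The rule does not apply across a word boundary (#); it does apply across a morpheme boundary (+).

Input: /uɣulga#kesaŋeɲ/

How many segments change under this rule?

/e/ after nasal /ŋ/ → [ẽ]
1 segment changes.

1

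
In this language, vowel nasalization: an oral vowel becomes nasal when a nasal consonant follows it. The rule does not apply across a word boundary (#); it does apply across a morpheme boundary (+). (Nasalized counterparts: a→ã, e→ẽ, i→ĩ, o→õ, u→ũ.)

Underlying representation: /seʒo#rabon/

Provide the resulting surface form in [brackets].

[seʒo#rabõn]

/o/ before nasal /n/ → [õ]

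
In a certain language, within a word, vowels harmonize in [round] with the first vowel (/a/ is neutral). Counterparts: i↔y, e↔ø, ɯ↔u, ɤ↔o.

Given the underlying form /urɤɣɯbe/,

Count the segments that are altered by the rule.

/ɤ/ harmonizes with /u/ ([+round]) → [o]
/ɯ/ harmonizes with /u/ ([+round]) → [u]
/e/ harmonizes with /u/ ([+round]) → [ø]
3 segments change.

3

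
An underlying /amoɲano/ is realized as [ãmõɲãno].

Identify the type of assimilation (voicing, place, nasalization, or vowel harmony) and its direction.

/a/→[ã] /o/→[õ] /a/→[ã].
Each target copies a feature from the following segment, so the direction is regressive.

nasalization, regressive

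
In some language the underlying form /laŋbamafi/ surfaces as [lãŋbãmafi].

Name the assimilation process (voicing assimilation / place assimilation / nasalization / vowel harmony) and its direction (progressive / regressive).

/a/→[ã] /a/→[ã].
Each target copies a feature from the following segment, so the direction is regressive.

nasalization, regressive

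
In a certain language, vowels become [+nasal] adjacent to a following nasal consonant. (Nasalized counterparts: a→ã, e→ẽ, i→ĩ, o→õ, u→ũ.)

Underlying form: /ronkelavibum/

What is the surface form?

[rõnkelavibũm]

/o/ before nasal /n/ → [õ]
/u/ before nasal /m/ → [ũ]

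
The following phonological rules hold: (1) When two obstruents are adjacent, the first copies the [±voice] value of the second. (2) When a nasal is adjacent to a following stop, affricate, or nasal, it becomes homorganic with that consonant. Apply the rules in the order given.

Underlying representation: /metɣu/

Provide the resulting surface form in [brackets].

[medɣu]

Rule 1: /t/ before /ɣ/ (voiced) → [d]
After rule 1: medɣu
Rule 2: no segment meets the rule's conditions; no change.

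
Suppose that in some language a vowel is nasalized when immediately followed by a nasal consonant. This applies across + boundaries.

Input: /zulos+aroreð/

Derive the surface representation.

[zulos+aroreð]

no segment meets the rule's conditions; no change.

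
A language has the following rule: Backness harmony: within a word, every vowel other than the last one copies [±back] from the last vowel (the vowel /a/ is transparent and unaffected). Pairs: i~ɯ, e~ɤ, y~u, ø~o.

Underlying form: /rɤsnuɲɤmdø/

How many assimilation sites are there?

/ɤ/ harmonizes with /ø/ ([-back]) → [e]
/u/ harmonizes with /ø/ ([-back]) → [y]
/ɤ/ harmonizes with /ø/ ([-back]) → [e]
3 segments change.

3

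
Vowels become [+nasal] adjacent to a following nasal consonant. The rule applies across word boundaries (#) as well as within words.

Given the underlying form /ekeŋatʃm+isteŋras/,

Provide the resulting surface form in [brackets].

/e/ before nasal /ŋ/ → [ẽ]
/e/ before nasal /ŋ/ → [ẽ]

[ekẽŋatʃm+istẽŋras]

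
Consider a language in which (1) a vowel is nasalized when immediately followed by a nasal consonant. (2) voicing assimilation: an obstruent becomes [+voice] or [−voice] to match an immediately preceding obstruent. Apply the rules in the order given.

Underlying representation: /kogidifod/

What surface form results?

Rule 1: no segment meets the rule's conditions; no change.
After rule 1: kogidifod
Rule 2: no segment meets the rule's conditions; no change.

[kogidifod]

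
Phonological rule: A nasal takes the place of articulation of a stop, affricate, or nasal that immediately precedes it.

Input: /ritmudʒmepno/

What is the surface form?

[ritnudʒɲepmo]

/m/ after /t/ (alveolar) → [n]
/m/ after /dʒ/ (palatal) → [ɲ]
/n/ after /p/ (labial) → [m]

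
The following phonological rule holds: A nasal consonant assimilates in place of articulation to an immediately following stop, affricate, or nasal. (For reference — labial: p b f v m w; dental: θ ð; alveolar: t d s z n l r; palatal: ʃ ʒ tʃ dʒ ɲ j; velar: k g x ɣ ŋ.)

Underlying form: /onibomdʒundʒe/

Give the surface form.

/m/ before /dʒ/ (palatal) → [ɲ]
/n/ before /dʒ/ (palatal) → [ɲ]

[oniboɲdʒuɲdʒe]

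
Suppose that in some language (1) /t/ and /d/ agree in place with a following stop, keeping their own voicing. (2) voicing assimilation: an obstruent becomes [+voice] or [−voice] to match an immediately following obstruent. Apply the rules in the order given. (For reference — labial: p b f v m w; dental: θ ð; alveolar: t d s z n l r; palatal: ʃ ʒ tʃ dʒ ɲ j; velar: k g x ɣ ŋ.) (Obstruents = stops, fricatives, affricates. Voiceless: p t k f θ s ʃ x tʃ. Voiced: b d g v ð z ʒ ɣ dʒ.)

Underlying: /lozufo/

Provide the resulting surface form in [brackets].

[lozufo]

Rule 1: no segment meets the rule's conditions; no change.
After rule 1: lozufo
Rule 2: no segment meets the rule's conditions; no change.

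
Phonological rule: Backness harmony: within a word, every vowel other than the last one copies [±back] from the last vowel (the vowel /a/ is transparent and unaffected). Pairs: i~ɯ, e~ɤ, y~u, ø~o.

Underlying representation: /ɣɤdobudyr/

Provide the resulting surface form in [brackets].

[ɣedøbydyr]

/ɤ/ harmonizes with /y/ ([-back]) → [e]
/o/ harmonizes with /y/ ([-back]) → [ø]
/u/ harmonizes with /y/ ([-back]) → [y]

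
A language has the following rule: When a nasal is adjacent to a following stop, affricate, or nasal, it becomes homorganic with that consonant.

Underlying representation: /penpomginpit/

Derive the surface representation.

/n/ before /p/ (labial) → [m]
/m/ before /g/ (velar) → [ŋ]
/n/ before /p/ (labial) → [m]

[pempoŋgimpit]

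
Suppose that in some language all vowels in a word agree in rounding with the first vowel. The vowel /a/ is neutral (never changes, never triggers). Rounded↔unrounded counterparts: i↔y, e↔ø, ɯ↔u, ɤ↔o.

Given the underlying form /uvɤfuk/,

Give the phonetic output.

/ɤ/ harmonizes with /u/ ([+round]) → [o]

[uvofuk]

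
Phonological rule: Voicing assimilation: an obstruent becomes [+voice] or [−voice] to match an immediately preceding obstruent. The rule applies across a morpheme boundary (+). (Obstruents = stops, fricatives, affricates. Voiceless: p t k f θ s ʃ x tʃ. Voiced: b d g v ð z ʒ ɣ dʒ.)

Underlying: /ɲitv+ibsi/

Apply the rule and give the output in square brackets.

/v/ after /t/ (voiceless) → [f]
/s/ after /b/ (voiced) → [z]

[ɲitf+ibzi]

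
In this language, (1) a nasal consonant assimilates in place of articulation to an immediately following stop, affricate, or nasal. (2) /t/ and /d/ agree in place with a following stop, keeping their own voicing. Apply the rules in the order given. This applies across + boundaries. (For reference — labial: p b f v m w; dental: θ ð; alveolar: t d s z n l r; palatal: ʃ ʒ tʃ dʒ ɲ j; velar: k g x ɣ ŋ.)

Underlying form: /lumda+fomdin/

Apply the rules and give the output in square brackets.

[lunda+fondin]

Rule 1: /m/ before /d/ (alveolar) → [n]
Rule 1: /m/ before /d/ (alveolar) → [n]
After rule 1: lunda+fondin
Rule 2: no segment meets the rule's conditions; no change.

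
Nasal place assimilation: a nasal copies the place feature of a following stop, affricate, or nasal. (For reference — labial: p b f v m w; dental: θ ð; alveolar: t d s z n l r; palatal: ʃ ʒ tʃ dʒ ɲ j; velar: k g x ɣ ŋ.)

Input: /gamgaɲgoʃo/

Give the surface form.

/m/ before /g/ (velar) → [ŋ]
/ɲ/ before /g/ (velar) → [ŋ]

[gaŋgaŋgoʃo]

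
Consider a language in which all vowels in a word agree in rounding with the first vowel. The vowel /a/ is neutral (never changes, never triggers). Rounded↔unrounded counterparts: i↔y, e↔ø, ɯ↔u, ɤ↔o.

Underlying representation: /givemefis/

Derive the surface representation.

[givemefis]

no segment meets the rule's conditions; no change.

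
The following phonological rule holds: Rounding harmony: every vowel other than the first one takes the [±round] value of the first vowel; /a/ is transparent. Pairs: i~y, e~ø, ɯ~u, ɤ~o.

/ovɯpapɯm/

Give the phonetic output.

/ɯ/ harmonizes with /o/ ([+round]) → [u]
/ɯ/ harmonizes with /o/ ([+round]) → [u]

[ovupapum]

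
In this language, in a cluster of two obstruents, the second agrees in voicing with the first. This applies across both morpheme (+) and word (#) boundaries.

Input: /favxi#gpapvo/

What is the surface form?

[favɣi#gbapfo]

/x/ after /v/ (voiced) → [ɣ]
/p/ after /g/ (voiced) → [b]
/v/ after /p/ (voiceless) → [f]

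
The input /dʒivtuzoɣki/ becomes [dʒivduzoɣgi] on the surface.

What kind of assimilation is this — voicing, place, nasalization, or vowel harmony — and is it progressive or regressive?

/t/→[d] /k/→[g].
Each target copies a feature from the preceding segment, so the direction is progressive.

voicing assimilation, progressive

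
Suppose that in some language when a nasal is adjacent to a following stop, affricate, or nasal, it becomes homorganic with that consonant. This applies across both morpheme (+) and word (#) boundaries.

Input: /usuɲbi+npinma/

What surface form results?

/ɲ/ before /b/ (labial) → [m]
/n/ before /p/ (labial) → [m]
/n/ before /m/ (labial) → [m]

[usumbi+mpimma]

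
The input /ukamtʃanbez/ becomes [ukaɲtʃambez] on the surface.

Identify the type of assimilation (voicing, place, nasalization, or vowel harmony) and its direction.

/m/→[ɲ] /n/→[m].
Each target copies a feature from the following segment, so the direction is regressive.

place assimilation, regressive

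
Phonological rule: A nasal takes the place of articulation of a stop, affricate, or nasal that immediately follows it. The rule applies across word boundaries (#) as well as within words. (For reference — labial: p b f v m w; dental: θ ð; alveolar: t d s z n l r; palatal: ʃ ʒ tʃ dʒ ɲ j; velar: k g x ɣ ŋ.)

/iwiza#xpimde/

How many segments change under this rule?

/m/ before /d/ (alveolar) → [n]
1 segment changes.

1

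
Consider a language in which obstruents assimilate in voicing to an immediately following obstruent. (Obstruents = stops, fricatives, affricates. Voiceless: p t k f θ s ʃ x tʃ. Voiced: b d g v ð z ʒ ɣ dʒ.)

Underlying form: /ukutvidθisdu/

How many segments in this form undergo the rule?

3

/t/ before /v/ (voiced) → [d]
/d/ before /θ/ (voiceless) → [t]
/s/ before /d/ (voiced) → [z]
3 segments change.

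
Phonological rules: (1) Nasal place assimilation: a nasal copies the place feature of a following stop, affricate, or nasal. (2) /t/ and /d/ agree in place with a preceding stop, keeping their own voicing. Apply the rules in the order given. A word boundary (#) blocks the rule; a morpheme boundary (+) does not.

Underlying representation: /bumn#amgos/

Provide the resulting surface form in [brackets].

Rule 1: /m/ before /n/ (alveolar) → [n]
Rule 1: /m/ before /g/ (velar) → [ŋ]
After rule 1: bunn#aŋgos
Rule 2: no segment meets the rule's conditions; no change.

[bunn#aŋgos]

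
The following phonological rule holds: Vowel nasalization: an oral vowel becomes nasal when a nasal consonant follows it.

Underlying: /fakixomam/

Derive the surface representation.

[fakixõmãm]

/o/ before nasal /m/ → [õ]
/a/ before nasal /m/ → [ã]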